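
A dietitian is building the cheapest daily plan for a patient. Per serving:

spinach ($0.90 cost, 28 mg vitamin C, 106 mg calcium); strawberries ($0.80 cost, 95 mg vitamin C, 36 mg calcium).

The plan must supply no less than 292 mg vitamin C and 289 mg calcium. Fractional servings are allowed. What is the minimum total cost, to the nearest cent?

With two linear requirements the optimum uses one or two foods; enumerate the corners.
spinach only: max(292/28, 289/106) = 10.43 servings → $9.39.
strawberries only: max(292/95, 289/36) = 8.028 servings → $6.42.
spinach + strawberries with both tight: 1.87 servings and 2.523 servings → $3.70.
So the least-cost plan costs $3.70.

$3.70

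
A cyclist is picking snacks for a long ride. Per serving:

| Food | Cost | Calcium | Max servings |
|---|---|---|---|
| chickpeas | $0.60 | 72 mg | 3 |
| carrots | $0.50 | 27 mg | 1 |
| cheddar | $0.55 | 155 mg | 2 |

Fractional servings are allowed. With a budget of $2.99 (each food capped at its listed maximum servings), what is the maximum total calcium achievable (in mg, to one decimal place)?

Calcium per dollar: cheddar 281.8, chickpeas 120, carrots 54.
Take 2 servings of cheddar: spends $1.10, +310.0 mg calcium (running total 310.0 mg).
Take 3 servings of chickpeas: spends $1.80, +216.0 mg calcium (running total 526.0 mg).
Take 0.18 servings of carrots: spends $0.09, +4.9 mg calcium (running total 530.9 mg).
Filling greedily by calcium-per-dollar is optimal for one linear limit, giving 530.9 mg.

530.9 mg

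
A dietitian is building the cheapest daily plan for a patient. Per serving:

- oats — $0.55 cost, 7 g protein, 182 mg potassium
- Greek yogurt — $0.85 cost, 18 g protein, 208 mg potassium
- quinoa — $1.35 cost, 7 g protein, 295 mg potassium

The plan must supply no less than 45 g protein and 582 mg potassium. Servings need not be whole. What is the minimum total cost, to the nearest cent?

$2.26

Check every corner: each single food scaled to meet both minima, and each pair solved so both constraints bind.
oats only: max(45/7, 582/182) = 6.429 servings → $3.54.
Greek yogurt only: max(45/18, 582/208) = 2.798 servings → $2.38.
quinoa only: max(45/7, 582/295) = 6.429 servings → $8.68.
oats + Greek yogurt with both tight: 0.6132 servings and 2.262 servings → $2.26.
oats + quinoa with both targets exact would need a negative amount; discard.
Greek yogurt + quinoa with both tight: 2.387 servings and 0.2896 servings → $2.42.
Cheapest feasible corner: $2.26.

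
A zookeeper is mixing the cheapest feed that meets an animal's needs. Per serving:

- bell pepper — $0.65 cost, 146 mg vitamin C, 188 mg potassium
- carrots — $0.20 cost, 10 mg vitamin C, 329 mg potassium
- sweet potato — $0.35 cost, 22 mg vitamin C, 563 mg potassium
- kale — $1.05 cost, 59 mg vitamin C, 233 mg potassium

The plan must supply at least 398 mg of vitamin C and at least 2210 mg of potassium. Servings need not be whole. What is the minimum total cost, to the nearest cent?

$2.57

Compare the cost at each extreme point of the feasible region.
bell pepper only: max(398/146, 2210/188) = 11.76 servings → $7.64.
carrots only: max(398/10, 2210/329) = 39.8 servings → $7.96.
sweet potato only: max(398/22, 2210/563) = 18.09 servings → $6.33.
kale only: max(398/59, 2210/233) = 9.485 servings → $9.96.
bell pepper + carrots with both tight: 2.358 servings and 5.37 servings → $2.61.
bell pepper + sweet potato with both tight: 2.248 servings and 3.175 servings → $2.57.
bell pepper + kale with both targets exact would need a negative amount; discard.
carrots + sweet potato: the both-tight solution has a negative serving — not a feasible corner.
carrots + kale with both tight: 2.205 servings and 6.372 servings → $7.13.
sweet potato + kale with both tight: 1.341 servings and 6.246 servings → $7.03.
Cheapest feasible corner: $2.57.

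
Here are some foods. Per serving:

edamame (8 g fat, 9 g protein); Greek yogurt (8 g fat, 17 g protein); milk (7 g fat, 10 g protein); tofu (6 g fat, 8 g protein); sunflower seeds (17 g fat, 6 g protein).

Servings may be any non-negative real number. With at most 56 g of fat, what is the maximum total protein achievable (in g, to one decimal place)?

Protein per g fat: Greek yogurt 2.125, milk 1.429, tofu 1.333, edamame 1.125, sunflower seeds 0.3529.
With no serving limits, spend the whole fat allowance on Greek yogurt: 56 g / 8 g × 17 g = 119.0 g.

119.0 g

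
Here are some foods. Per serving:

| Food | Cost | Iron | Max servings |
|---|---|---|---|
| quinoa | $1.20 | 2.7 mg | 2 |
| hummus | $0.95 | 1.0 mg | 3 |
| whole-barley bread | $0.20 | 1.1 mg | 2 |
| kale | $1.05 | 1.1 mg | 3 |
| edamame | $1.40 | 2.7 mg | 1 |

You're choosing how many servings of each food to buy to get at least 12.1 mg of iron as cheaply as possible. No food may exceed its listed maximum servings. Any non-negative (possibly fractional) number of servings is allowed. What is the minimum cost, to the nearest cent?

$5.91

Cost per mg of iron: whole-barley bread $0.1818, quinoa $0.4444, edamame $0.5185, hummus $0.9500, kale $0.9545.
Take 2 servings of whole-barley bread: +2.2 mg iron for $0.40 (total $0.40, still need 9.9 mg).
Take 2 servings of quinoa: +5.4 mg iron for $2.40 (total $2.80, still need 4.5 mg).
Take 1 serving of edamame: +2.7 mg iron for $1.40 (total $4.20, still need 1.8 mg).
Take 1.8 servings of hummus: +1.8 mg iron for $1.71 (total $5.91, still need 0.0 mg).
Filling from the cheapest source first is optimal under one linear minimum: $5.91.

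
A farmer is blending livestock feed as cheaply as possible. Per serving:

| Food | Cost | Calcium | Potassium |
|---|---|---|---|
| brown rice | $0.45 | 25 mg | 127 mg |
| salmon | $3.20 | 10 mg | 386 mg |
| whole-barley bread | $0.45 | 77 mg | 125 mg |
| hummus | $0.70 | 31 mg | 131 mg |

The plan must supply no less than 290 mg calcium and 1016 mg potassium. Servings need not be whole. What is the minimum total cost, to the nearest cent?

Two binding constraints pin down two serving amounts, so the optimal mix uses at most two foods. The candidates are each food alone (scaled to the tighter of calcium/potassium) and each pair with both constraints tight.
brown rice only: max(290/25, 1016/127) = 11.6 servings → $5.22.
salmon only: max(290/10, 1016/386) = 29 servings → $92.80.
whole-barley bread only: max(290/77, 1016/125) = 8.128 servings → $3.66.
hummus only: max(290/31, 1016/131) = 9.355 servings → $6.55.
brown rice + salmon: the both-tight solution has a negative serving — not a feasible corner.
brown rice + whole-barley bread with both tight: 6.309 servings and 1.718 servings → $3.61.
brown rice + hummus with both targets exact would need a negative amount; discard.
salmon + whole-barley bread with both tight: 1.475 servings and 3.575 servings → $6.33.
salmon + hummus: intersection lies outside the first quadrant.
whole-barley bread + hummus with both tight: 1.045 servings and 6.758 servings → $5.20.
The minimum over all feasible corners is $3.61.

$3.61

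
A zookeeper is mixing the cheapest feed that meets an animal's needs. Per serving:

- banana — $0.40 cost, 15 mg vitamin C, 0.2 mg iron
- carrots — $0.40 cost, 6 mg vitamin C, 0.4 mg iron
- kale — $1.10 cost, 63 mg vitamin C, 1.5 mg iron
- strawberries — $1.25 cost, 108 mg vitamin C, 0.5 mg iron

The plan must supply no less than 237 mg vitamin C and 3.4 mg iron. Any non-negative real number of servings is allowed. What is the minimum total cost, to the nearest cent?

For a min-cost LP with two ≥-constraints, a basic feasible solution has at most two positive variables.
banana only: max(237/15, 3.4/0.2) = 17 servings → $6.80.
carrots only: max(237/6, 3.4/0.4) = 39.5 servings → $15.80.
kale only: max(237/63, 3.4/1.5) = 3.762 servings → $4.14.
strawberries only: max(237/108, 3.4/0.5) = 6.8 servings → $8.50.
banana + carrots with both tight: 15.5 servings and 0.75 servings → $6.50.
banana + kale with both tight: 14.27 servings and 0.3636 servings → $6.11.
banana + strawberries: the both-tight solution has a negative serving — not a feasible corner.
carrots + kale with both targets exact would need a negative amount; discard.
carrots + strawberries with both tight: 6.187 servings and 1.851 servings → $4.79.
kale + strawberries with both tight: 1.906 servings and 1.083 servings → $3.45.
The minimum over all feasible corners is $3.45.

$3.45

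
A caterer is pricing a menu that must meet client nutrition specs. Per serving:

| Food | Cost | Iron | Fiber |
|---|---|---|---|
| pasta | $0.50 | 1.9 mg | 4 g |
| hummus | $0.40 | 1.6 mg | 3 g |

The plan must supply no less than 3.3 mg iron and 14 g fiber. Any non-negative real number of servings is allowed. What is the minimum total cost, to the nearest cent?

$1.75

For a min-cost LP with two ≥-constraints, a basic feasible solution has at most two positive variables.
pasta only: max(3.3/1.9, 14/4) = 3.5 servings → $1.75.
hummus only: max(3.3/1.6, 14/3) = 4.667 servings → $1.87.
pasta + hummus: intersection lies outside the first quadrant.
Cheapest feasible corner: $1.75.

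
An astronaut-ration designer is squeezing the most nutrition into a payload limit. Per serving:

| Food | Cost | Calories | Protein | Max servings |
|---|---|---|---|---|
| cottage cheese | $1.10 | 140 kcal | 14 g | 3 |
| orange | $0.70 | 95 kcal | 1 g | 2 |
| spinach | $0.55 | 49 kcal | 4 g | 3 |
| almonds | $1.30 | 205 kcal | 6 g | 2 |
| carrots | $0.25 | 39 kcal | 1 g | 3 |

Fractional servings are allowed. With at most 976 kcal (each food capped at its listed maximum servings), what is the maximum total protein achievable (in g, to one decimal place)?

Protein per kcal: cottage cheese 0.1, spinach 0.08163, almonds 0.02927, carrots 0.02564, orange 0.01053.
Take 3 servings of cottage cheese: uses 420 kcal, +42.0 g protein (running total 42.0 g).
Take 3 servings of spinach: uses 147 kcal, +12.0 g protein (running total 54.0 g).
Take 1.995 servings of almonds: uses 409 kcal, +12.0 g protein (running total 66.0 g).
Filling greedily by protein-per-kcal is optimal for one linear limit, giving 66.0 g.

66.0 g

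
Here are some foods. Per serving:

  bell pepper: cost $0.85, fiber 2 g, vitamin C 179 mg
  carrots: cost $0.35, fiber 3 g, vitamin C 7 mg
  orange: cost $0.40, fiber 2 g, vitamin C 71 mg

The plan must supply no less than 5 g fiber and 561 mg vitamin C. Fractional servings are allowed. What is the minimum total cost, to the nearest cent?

Compare the cost at each extreme point of the feasible region.
bell pepper only: max(5/2, 561/179) = 3.134 servings → $2.66.
carrots only: max(5/3, 561/7) = 80.14 servings → $28.05.
orange only: max(5/2, 561/71) = 7.901 servings → $3.16.
bell pepper + carrots: intersection lies outside the first quadrant.
bell pepper + orange with both targets exact would need a negative amount; discard.
carrots + orange: intersection lies outside the first quadrant.
The minimum over all feasible corners is $2.66.

$2.66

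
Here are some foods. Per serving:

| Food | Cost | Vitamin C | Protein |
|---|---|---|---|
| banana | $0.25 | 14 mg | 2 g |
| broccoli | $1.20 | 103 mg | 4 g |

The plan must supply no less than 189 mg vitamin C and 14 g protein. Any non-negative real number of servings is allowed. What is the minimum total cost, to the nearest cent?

For a min-cost LP with two ≥-constraints, a basic feasible solution has at most two positive variables.
banana only: max(189/14, 14/2) = 13.5 servings → $3.38.
broccoli only: max(189/103, 14/4) = 3.5 servings → $4.20.
banana + broccoli with both tight: 4.573 servings and 1.213 servings → $2.60.
Cheapest feasible corner: $2.60.

$2.60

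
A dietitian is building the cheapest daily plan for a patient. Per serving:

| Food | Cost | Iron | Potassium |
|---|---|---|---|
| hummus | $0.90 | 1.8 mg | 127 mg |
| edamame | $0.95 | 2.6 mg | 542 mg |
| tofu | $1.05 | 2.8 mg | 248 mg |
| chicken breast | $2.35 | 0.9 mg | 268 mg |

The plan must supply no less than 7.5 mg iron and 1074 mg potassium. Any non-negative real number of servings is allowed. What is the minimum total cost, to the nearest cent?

Two binding constraints pin down two serving amounts, so the optimal mix uses at most two foods. The candidates are each food alone (scaled to the tighter of iron/potassium) and each pair with both constraints tight.
hummus only: max(7.5/1.8, 1074/127) = 8.457 servings → $7.61.
edamame only: max(7.5/2.6, 1074/542) = 2.885 servings → $2.74.
tofu only: max(7.5/2.8, 1074/248) = 4.331 servings → $4.55.
chicken breast only: max(7.5/0.9, 1074/268) = 8.333 servings → $19.58.
hummus + edamame with both tight: 1.972 servings and 1.52 servings → $3.22.
hummus + tofu with both targets exact would need a negative amount; discard.
hummus + chicken breast with both tight: 2.835 servings and 2.664 servings → $8.81.
edamame + tofu with both tight: 1.314 servings and 1.458 servings → $2.78.
edamame + chicken breast: intersection lies outside the first quadrant.
tofu + chicken breast with both tight: 1.979 servings and 2.176 servings → $7.19.
The minimum over all feasible corners is $2.74.

$2.74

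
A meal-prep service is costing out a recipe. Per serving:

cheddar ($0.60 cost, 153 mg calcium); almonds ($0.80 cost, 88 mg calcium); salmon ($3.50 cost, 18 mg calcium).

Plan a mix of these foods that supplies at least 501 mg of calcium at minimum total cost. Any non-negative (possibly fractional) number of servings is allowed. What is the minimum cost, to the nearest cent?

$1.96

Cost per mg of calcium: cheddar $0.0039, almonds $0.0091, salmon $0.1944.
With no serving limits, use only cheddar: 501 mg / 153 mg = 3.275 servings × $0.60 = $1.96.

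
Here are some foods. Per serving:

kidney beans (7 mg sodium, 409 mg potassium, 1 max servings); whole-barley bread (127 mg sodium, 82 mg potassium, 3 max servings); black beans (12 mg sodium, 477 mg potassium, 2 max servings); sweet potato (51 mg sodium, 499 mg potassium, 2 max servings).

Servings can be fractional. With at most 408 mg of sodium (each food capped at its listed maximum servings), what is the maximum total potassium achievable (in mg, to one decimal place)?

2538.6 mg

Potassium per mg sodium: kidney beans 58.43, black beans 39.75, sweet potato 9.784, whole-barley bread 0.6457.
Take 1 serving of kidney beans: uses 7 mg sodium, +409.0 mg potassium (running total 409.0 mg).
Take 2 servings of black beans: uses 24 mg sodium, +954.0 mg potassium (running total 1363.0 mg).
Take 2 servings of sweet potato: uses 102 mg sodium, +998.0 mg potassium (running total 2361.0 mg).
Take 2.165 servings of whole-barley bread: uses 275 mg sodium, +177.6 mg potassium (running total 2538.6 mg).
Greedy by best ratio exhausts the sodium allowance optimally: 2538.6 mg.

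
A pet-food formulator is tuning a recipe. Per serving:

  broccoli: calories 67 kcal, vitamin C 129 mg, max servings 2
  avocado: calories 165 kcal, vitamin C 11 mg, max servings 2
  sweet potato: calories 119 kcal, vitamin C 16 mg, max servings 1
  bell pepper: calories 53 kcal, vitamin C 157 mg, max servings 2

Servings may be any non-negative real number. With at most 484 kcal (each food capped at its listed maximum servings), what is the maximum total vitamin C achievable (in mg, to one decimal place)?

Vitamin C per kcal: bell pepper 2.962, broccoli 1.925, sweet potato 0.1345, avocado 0.06667.
Take 2 servings of bell pepper: uses 106 kcal, +314.0 mg vitamin C (running total 314.0 mg).
Take 2 servings of broccoli: uses 134 kcal, +258.0 mg vitamin C (running total 572.0 mg).
Take 1 serving of sweet potato: uses 119 kcal, +16.0 mg vitamin C (running total 588.0 mg).
Take 0.7576 servings of avocado: uses 125 kcal, +8.3 mg vitamin C (running total 596.3 mg).
Filling greedily by vitamin C-per-kcal is optimal for one linear limit, giving 596.3 mg.

596.3 mg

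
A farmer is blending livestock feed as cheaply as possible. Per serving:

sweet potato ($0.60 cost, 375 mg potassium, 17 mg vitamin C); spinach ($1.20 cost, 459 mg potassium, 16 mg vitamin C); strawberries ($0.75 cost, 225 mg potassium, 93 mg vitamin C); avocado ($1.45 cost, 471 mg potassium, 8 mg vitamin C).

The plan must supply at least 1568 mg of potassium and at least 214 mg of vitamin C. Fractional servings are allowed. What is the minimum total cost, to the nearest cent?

$3.18

At the optimum either one food covers both requirements or two foods hit both targets exactly; no other combination can be cheaper.
sweet potato only: max(1568/375, 214/17) = 12.59 servings → $7.55.
spinach only: max(1568/459, 214/16) = 13.38 servings → $16.05.
strawberries only: max(1568/225, 214/93) = 6.969 servings → $5.23.
avocado only: max(1568/471, 214/8) = 26.75 servings → $38.79.
sweet potato + spinach: the both-tight solution has a negative serving — not a feasible corner.
sweet potato + strawberries with both tight: 3.146 servings and 1.726 servings → $3.18.
sweet potato + avocado: the both-tight solution has a negative serving — not a feasible corner.
spinach + strawberries with both tight: 2.499 servings and 1.871 servings → $4.40.
spinach + avocado: intersection lies outside the first quadrant.
strawberries + avocado with both tight: 2.101 servings and 2.325 servings → $4.95.
Cheapest feasible corner: $3.18.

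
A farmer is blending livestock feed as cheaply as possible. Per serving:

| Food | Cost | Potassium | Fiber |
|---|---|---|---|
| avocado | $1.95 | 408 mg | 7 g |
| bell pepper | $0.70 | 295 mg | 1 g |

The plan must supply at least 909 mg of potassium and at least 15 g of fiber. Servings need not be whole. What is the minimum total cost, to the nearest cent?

Check every corner: each single food scaled to meet both minima, and each pair solved so both constraints bind.
avocado only: max(909/408, 15/7) = 2.228 servings → $4.34.
bell pepper only: max(909/295, 15/1) = 15 servings → $10.50.
avocado + bell pepper with both tight: 2.122 servings and 0.1467 servings → $4.24.
The minimum over all feasible corners is $4.24.

$4.24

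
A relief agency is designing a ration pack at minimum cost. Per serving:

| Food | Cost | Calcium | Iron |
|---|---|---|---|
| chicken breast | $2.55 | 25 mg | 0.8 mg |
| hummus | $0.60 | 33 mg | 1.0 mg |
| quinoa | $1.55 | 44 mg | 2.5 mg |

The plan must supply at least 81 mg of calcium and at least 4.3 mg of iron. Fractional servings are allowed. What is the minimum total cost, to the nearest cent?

$2.58

A basic optimal solution has at most two foods positive. Try each food alone and each pair with both targets met exactly.
chicken breast only: max(81/25, 4.3/0.8) = 5.375 servings → $13.71.
hummus only: max(81/33, 4.3/1.0) = 4.3 servings → $2.58.
quinoa only: max(81/44, 4.3/2.5) = 1.841 servings → $2.85.
chicken breast + hummus with both targets exact would need a negative amount; discard.
chicken breast + quinoa with both tight: 0.4872 servings and 1.564 servings → $3.67.
hummus + quinoa with both tight: 0.3455 servings and 1.582 servings → $2.66.
The minimum over all feasible corners is $2.58.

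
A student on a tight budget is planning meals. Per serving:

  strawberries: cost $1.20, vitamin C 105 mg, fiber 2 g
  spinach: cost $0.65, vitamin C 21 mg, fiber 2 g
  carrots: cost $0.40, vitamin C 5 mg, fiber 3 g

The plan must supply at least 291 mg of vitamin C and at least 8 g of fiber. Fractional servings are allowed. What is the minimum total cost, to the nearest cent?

$3.62

For a min-cost LP with two ≥-constraints, a basic feasible solution has at most two positive variables.
strawberries only: max(291/105, 8/2) = 4 servings → $4.80.
spinach only: max(291/21, 8/2) = 13.86 servings → $9.01.
carrots only: max(291/5, 8/3) = 58.2 servings → $23.28.
strawberries + spinach with both tight: 2.464 servings and 1.536 servings → $3.96.
strawberries + carrots with both tight: 2.731 servings and 0.8459 servings → $3.62.
spinach + carrots: the both-tight solution has a negative serving — not a feasible corner.
So the least-cost plan costs $3.62.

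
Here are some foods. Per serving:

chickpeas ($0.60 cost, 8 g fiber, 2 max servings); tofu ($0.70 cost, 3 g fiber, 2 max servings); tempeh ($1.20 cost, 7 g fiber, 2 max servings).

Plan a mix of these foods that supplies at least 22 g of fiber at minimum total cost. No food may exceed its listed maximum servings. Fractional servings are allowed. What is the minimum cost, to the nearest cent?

Cost per g of fiber: chickpeas $0.0750, tempeh $0.1714, tofu $0.2333.
Take 2 servings of chickpeas: +16.0 g fiber for $1.20 (total $1.20, still need 6.0 g).
Take 0.8571 servings of tempeh: +6.0 g fiber for $1.03 (total $2.23, still need 0.0 g).
Filling from the cheapest source first is optimal under one linear minimum: $2.23.

$2.23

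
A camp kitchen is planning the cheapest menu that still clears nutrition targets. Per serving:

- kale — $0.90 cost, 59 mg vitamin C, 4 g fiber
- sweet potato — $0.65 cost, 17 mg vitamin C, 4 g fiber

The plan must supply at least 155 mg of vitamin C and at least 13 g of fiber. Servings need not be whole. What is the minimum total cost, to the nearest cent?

A basic optimal solution has at most two foods positive. Try each food alone and each pair with both targets met exactly.
kale only: max(155/59, 13/4) = 3.25 servings → $2.92.
sweet potato only: max(155/17, 13/4) = 9.118 servings → $5.93.
kale + sweet potato with both tight: 2.375 servings and 0.875 servings → $2.71.
So the least-cost plan costs $2.71.

$2.71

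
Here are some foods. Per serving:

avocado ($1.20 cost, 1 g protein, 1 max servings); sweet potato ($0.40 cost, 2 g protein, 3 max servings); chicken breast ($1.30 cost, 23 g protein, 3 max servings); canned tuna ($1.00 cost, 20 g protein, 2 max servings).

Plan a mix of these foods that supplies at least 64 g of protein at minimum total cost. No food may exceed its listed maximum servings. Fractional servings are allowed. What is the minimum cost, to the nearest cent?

$3.36

Cost per g of protein: canned tuna $0.0500, chicken breast $0.0565, sweet potato $0.2000, avocado $1.2000.
Take 2 servings of canned tuna: +40.0 g protein for $2.00 (total $2.00, still need 24.0 g).
Take 1.043 servings of chicken breast: +24.0 g protein for $1.36 (total $3.36, still need 0.0 g).
Greedy by cheapest-per-g is optimal for a single linear constraint, so the minimum cost is $3.36.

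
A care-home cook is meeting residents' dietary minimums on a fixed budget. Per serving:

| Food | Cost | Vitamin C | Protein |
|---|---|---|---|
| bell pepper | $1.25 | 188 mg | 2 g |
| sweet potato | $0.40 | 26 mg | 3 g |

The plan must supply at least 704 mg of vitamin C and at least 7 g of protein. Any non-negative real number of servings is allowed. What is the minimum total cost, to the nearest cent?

$4.68

Minimising a linear cost over {vitamin C ≥ 704, protein ≥ 7, servings ≥ 0} — the optimum is at a vertex, using one or two foods.
bell pepper only: max(704/188, 7/2) = 3.745 servings → $4.68.
sweet potato only: max(704/26, 7/3) = 27.08 servings → $10.83.
bell pepper + sweet potato: intersection lies outside the first quadrant.
So the least-cost plan costs $4.68.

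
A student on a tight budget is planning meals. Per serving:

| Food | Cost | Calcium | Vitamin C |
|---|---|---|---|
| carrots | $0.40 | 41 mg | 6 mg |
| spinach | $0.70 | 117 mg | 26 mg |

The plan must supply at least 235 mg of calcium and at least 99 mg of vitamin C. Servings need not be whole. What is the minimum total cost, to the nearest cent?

$2.67

A basic optimal solution has at most two foods positive. Try each food alone and each pair with both targets met exactly.
carrots only: max(235/41, 99/6) = 16.5 servings → $6.60.
spinach only: max(235/117, 99/26) = 3.808 servings → $2.67.
carrots + spinach with both targets exact would need a negative amount; discard.
The minimum over all feasible corners is $2.67.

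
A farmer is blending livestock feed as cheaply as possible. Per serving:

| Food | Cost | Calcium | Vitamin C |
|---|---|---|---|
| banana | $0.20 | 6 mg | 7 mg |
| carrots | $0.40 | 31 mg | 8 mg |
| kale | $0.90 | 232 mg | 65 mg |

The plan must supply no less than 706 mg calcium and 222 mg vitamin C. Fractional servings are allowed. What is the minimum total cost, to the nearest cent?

At the optimum either one food covers both requirements or two foods hit both targets exactly; no other combination can be cheaper.
banana only: max(706/6, 222/7) = 117.7 servings → $23.53.
carrots only: max(706/31, 222/8) = 27.75 servings → $11.10.
kale only: max(706/232, 222/65) = 3.415 servings → $3.07.
banana + carrots with both tight: 7.302 servings and 21.36 servings → $10.00.
banana + kale with both tight: 4.549 servings and 2.925 servings → $3.54.
carrots + kale with both targets exact would need a negative amount; discard.
The minimum over all feasible corners is $3.07.

$3.07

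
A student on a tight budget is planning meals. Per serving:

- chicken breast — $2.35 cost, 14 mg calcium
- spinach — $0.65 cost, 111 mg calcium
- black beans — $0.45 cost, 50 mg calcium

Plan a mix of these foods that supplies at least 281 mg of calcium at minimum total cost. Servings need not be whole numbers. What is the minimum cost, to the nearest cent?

Cost per mg of calcium: spinach $0.0059, black beans $0.0090, chicken breast $0.1679.
With no serving limits, use only spinach: 281 mg / 111 mg = 2.532 servings × $0.65 = $1.65.

$1.65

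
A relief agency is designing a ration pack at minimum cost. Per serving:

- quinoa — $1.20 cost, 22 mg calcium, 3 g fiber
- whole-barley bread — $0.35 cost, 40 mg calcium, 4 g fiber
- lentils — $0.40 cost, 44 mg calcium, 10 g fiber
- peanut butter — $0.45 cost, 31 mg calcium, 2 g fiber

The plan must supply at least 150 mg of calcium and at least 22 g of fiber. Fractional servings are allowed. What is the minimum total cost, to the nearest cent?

$1.33

Minimising a linear cost over {calcium ≥ 150, fiber ≥ 22, servings ≥ 0} — the optimum is at a vertex, using one or two foods.
quinoa only: max(150/22, 22/3) = 7.333 servings → $8.80.
whole-barley bread only: max(150/40, 22/4) = 5.5 servings → $1.93.
lentils only: max(150/44, 22/10) = 3.409 servings → $1.36.
peanut butter only: max(150/31, 22/2) = 11 servings → $4.95.
quinoa + whole-barley bread with both targets exact would need a negative amount; discard.
quinoa + lentils with both tight: 6.045 servings and 0.3864 servings → $7.41.
quinoa + peanut butter with both targets exact would need a negative amount; discard.
whole-barley bread + lentils with both tight: 2.375 servings and 1.25 servings → $1.33.
whole-barley bread + peanut butter: intersection lies outside the first quadrant.
lentils + peanut butter with both tight: 1.721 servings and 2.396 servings → $1.77.
The minimum over all feasible corners is $1.33.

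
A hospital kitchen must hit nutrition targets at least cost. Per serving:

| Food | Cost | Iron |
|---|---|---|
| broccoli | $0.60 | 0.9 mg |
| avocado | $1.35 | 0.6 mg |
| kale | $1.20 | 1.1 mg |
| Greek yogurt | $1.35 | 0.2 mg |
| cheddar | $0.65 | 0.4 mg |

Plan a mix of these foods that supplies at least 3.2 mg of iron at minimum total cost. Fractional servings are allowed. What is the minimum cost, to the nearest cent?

Cost per mg of iron: broccoli $0.6667, kale $1.0909, cheddar $1.6250, avocado $2.2500, Greek yogurt $6.7500.
With no serving limits, use only broccoli: 3.2 mg / 0.9 mg = 3.556 servings × $0.60 = $2.13.

$2.13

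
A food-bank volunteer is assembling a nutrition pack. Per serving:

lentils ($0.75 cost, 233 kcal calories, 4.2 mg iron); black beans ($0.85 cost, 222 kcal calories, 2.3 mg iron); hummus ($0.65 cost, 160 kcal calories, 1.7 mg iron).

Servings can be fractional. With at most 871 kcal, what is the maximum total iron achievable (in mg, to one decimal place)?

15.7 mg

Iron per kcal: lentils 0.01803, hummus 0.01063, black beans 0.01036.
With no serving limits, spend the whole calories allowance on lentils: 871 kcal / 233 kcal × 4.2 mg = 15.7 mg.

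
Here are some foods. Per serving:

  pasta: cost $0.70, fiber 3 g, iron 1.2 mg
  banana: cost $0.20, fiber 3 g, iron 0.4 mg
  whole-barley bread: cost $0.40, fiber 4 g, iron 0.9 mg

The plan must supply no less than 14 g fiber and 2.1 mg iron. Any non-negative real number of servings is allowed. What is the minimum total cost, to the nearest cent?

$1.02

This is a tiny linear program; its minimum lies at a vertex of the feasible set. List the vertices and price them.
pasta only: max(14/3, 2.1/1.2) = 4.667 servings → $3.27.
banana only: max(14/3, 2.1/0.4) = 5.25 servings → $1.05.
whole-barley bread only: max(14/4, 2.1/0.9) = 3.5 servings → $1.40.
pasta + banana with both tight: 0.2917 servings and 4.375 servings → $1.08.
pasta + whole-barley bread: the both-tight solution has a negative serving — not a feasible corner.
banana + whole-barley bread with both tight: 3.818 servings and 0.6364 servings → $1.02.
So the least-cost plan costs $1.02.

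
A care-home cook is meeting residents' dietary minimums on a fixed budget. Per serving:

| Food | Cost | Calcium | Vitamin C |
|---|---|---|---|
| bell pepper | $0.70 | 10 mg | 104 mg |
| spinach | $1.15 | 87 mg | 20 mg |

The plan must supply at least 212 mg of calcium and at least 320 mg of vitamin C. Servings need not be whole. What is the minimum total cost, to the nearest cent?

$4.32

At the optimum either one food covers both requirements or two foods hit both targets exactly; no other combination can be cheaper.
bell pepper only: max(212/10, 320/104) = 21.2 servings → $14.84.
spinach only: max(212/87, 320/20) = 16 servings → $18.40.
bell pepper + spinach with both tight: 2.667 servings and 2.13 servings → $4.32.
The minimum over all feasible corners is $4.32.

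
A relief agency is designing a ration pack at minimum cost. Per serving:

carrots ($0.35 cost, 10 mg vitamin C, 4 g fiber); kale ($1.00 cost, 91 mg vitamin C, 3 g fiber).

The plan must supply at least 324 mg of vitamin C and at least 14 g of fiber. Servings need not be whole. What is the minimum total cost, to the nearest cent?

$3.78

Check every corner: each single food scaled to meet both minima, and each pair solved so both constraints bind.
carrots only: max(324/10, 14/4) = 32.4 servings → $11.34.
kale only: max(324/91, 14/3) = 4.667 servings → $4.67.
carrots + kale with both tight: 0.9042 servings and 3.461 servings → $3.78.
The minimum over all feasible corners is $3.78.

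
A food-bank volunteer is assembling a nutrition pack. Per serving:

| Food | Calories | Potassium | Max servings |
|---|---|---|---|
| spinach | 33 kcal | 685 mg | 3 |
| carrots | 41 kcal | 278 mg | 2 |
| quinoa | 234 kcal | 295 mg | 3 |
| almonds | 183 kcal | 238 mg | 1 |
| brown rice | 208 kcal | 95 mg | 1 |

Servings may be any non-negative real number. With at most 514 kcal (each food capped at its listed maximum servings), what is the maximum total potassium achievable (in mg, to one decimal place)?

Potassium per kcal: spinach 20.76, carrots 6.78, almonds 1.301, quinoa 1.261, brown rice 0.4567.
Take 3 servings of spinach: uses 99 kcal, +2055.0 mg potassium (running total 2055.0 mg).
Take 2 servings of carrots: uses 82 kcal, +556.0 mg potassium (running total 2611.0 mg).
Take 1 serving of almonds: uses 183 kcal, +238.0 mg potassium (running total 2849.0 mg).
Take 0.641 servings of quinoa: uses 150 kcal, +189.1 mg potassium (running total 3038.1 mg).
Filling greedily by potassium-per-kcal is optimal for one linear limit, giving 3038.1 mg.

3038.1 mg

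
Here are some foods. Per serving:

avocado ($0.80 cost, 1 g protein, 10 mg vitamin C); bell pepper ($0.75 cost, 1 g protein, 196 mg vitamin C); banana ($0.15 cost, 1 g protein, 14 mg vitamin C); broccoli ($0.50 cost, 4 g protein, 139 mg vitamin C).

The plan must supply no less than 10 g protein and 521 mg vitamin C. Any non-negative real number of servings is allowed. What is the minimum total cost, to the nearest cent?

Compare the cost at each extreme point of the feasible region.
avocado only: max(10/1, 521/10) = 52.1 servings → $41.68.
bell pepper only: max(10/1, 521/196) = 10 servings → $7.50.
banana only: max(10/1, 521/14) = 37.21 servings → $5.58.
broccoli only: max(10/4, 521/139) = 3.748 servings → $1.87.
avocado + bell pepper with both tight: 7.737 servings and 2.263 servings → $7.89.
avocado + banana with both targets exact would need a negative amount; discard.
avocado + broccoli: intersection lies outside the first quadrant.
bell pepper + banana with both tight: 2.093 servings and 7.907 servings → $2.76.
bell pepper + broccoli with both tight: 1.076 servings and 2.231 servings → $1.92.
banana + broccoli with both targets exact would need a negative amount; discard.
So the least-cost plan costs $1.87.

$1.87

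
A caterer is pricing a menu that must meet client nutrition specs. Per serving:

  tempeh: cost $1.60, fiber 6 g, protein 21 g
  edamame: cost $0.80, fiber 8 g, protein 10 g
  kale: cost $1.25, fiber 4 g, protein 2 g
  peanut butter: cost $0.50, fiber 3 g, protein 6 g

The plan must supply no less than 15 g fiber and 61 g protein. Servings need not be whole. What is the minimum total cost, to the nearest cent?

tempeh only: max(15/6, 61/21) = 2.905 servings → $4.65.
edamame only: max(15/8, 61/10) = 6.1 servings → $4.88.
kale only: max(15/4, 61/2) = 30.5 servings → $38.12.
peanut butter only: max(15/3, 61/6) = 10.17 servings → $5.08.
tempeh + edamame: the both-tight solution has a negative serving — not a feasible corner.
tempeh + kale: intersection lies outside the first quadrant.
tempeh + peanut butter: the both-tight solution has a negative serving — not a feasible corner.
edamame + kale: intersection lies outside the first quadrant.
edamame + peanut butter with both targets exact would need a negative amount; discard.
kale + peanut butter: intersection lies outside the first quadrant.
So the least-cost plan costs $4.65.

$4.65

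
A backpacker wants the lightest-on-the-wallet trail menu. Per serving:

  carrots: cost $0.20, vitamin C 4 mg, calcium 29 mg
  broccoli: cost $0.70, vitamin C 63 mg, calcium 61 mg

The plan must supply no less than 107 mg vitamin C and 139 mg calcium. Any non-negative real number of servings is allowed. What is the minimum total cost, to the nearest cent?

$1.41

A basic optimal solution has at most two foods positive. Try each food alone and each pair with both targets met exactly.
carrots only: max(107/4, 139/29) = 26.75 servings → $5.35.
broccoli only: max(107/63, 139/61) = 2.279 servings → $1.60.
carrots + broccoli with both tight: 1.409 servings and 1.609 servings → $1.41.
So the least-cost plan costs $1.41.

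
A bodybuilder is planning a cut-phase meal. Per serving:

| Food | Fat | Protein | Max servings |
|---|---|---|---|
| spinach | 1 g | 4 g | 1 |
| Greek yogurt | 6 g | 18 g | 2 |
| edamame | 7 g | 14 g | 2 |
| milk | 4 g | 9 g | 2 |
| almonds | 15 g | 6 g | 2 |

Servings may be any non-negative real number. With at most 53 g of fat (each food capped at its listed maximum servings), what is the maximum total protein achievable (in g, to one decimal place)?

Protein per g fat: spinach 4, Greek yogurt 3, milk 2.25, edamame 2, almonds 0.4.
Take 1 serving of spinach: uses 1 g fat, +4.0 g protein (running total 4.0 g).
Take 2 servings of Greek yogurt: uses 12 g fat, +36.0 g protein (running total 40.0 g).
Take 2 servings of milk: uses 8 g fat, +18.0 g protein (running total 58.0 g).
Take 2 servings of edamame: uses 14 g fat, +28.0 g protein (running total 86.0 g).
Take 1.2 servings of almonds: uses 18 g fat, +7.2 g protein (running total 93.2 g).
Filling greedily by protein-per-g fat is optimal for one linear limit, giving 93.2 g.

93.2 g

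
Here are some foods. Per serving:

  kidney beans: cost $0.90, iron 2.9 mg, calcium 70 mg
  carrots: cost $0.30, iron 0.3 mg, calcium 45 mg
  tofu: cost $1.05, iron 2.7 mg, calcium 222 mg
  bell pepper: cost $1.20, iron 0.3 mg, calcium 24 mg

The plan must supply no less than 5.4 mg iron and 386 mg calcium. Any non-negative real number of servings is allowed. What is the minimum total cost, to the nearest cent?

Check every corner: each single food scaled to meet both minima, and each pair solved so both constraints bind.
kidney beans only: max(5.4/2.9, 386/70) = 5.514 servings → $4.96.
carrots only: max(5.4/0.3, 386/45) = 18 servings → $5.40.
tofu only: max(5.4/2.7, 386/222) = 2 servings → $2.10.
bell pepper only: max(5.4/0.3, 386/24) = 18 servings → $21.60.
kidney beans + carrots with both tight: 1.162 servings and 6.771 servings → $3.08.
kidney beans + tofu with both tight: 0.3443 servings and 1.63 servings → $2.02.
kidney beans + bell pepper with both tight: 0.284 servings and 15.26 servings → $18.56.
carrots + tofu: intersection lies outside the first quadrant.
carrots + bell pepper: intersection lies outside the first quadrant.
tofu + bell pepper with both targets exact would need a negative amount; discard.
So the least-cost plan costs $2.02.

$2.02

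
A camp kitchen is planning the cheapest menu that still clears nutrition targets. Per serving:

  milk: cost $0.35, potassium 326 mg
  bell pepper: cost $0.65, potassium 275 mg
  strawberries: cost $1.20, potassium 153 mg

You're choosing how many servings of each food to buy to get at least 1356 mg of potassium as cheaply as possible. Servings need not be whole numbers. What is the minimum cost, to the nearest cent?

Cost per mg of potassium: milk $0.0011, bell pepper $0.0024, strawberries $0.0078.
With no serving limits, use only milk: 1356 mg / 326 mg = 4.16 servings × $0.35 = $1.46.

$1.46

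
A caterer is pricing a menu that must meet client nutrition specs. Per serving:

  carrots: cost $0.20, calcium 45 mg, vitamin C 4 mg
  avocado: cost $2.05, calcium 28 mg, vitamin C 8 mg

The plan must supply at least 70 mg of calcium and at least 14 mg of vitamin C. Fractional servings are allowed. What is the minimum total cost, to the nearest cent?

Minimising a linear cost over {calcium ≥ 70, vitamin C ≥ 14, servings ≥ 0} — the optimum is at a vertex, using one or two foods.
carrots only: max(70/45, 14/4) = 3.5 servings → $0.70.
avocado only: max(70/28, 14/8) = 2.5 servings → $5.12.
carrots + avocado with both tight: 0.6774 servings and 1.411 servings → $3.03.
So the least-cost plan costs $0.70.

$0.70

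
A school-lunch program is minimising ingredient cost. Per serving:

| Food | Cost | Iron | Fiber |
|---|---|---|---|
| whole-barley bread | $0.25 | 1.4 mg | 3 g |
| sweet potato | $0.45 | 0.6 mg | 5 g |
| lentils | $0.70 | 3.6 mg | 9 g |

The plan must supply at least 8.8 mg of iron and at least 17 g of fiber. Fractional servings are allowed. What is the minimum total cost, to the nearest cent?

Two binding constraints pin down two serving amounts, so the optimal mix uses at most two foods. The candidates are each food alone (scaled to the tighter of iron/fiber) and each pair with both constraints tight.
whole-barley bread only: max(8.8/1.4, 17/3) = 6.286 servings → $1.57.
sweet potato only: max(8.8/0.6, 17/5) = 14.67 servings → $6.60.
lentils only: max(8.8/3.6, 17/9) = 2.444 servings → $1.71.
whole-barley bread + sweet potato: intersection lies outside the first quadrant.
whole-barley bread + lentils: intersection lies outside the first quadrant.
sweet potato + lentils: the both-tight solution has a negative serving — not a feasible corner.
Cheapest feasible corner: $1.57.

$1.57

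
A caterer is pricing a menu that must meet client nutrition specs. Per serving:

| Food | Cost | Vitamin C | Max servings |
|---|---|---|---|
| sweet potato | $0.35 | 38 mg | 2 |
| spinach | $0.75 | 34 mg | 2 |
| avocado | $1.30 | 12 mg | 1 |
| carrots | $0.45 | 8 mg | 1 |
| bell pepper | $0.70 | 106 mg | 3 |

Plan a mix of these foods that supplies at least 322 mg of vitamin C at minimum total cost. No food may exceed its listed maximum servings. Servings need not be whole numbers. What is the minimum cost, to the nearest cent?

Cost per mg of vitamin C: bell pepper $0.0066, sweet potato $0.0092, spinach $0.0221, carrots $0.0563, avocado $0.1083.
Take 3 servings of bell pepper: +318.0 mg vitamin C for $2.10 (total $2.10, still need 4.0 mg).
Take 0.1053 servings of sweet potato: +4.0 mg vitamin C for $0.04 (total $2.14, still need 0.0 mg).
Filling from the cheapest source first is optimal under one linear minimum: $2.14.

$2.14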